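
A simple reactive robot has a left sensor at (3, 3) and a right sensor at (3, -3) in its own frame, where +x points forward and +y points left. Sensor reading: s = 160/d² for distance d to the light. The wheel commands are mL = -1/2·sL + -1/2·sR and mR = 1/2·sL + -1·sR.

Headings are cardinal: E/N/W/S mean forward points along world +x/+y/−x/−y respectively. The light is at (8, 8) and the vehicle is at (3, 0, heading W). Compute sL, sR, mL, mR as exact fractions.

32/37 160/89 -4384/3293 -4496/3293

left sensor world pos  = (0, -3); dL² = 185
right sensor world pos = (0, 3); dR² = 89
sL = 160/185 = 32/37
sR = 160/89 = 160/89
mL = -1/2·sL + -1/2·sR = -4384/3293
mR = 1/2·sL + -1·sR = -4496/3293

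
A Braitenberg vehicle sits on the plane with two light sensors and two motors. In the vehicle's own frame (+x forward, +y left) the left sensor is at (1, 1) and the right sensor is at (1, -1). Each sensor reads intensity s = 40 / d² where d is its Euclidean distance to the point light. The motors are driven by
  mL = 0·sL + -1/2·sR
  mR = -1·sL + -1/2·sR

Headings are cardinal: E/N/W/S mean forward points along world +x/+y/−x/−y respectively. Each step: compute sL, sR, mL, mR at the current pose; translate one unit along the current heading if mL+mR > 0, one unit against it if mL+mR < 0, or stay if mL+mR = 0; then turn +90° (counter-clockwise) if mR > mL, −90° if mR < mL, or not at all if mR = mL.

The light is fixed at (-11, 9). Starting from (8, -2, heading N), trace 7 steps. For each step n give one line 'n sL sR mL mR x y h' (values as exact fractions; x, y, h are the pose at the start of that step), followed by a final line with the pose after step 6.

n=0: pose=(8,-2,N); sL=5/53, sR=2/25; mL=-1/25, mR=-178/1325; mL+mR=-231/1325 → advance -1; mR−mL=-5/53 → turn -1·90°
n=1: pose=(8,-3,E); sL=40/521, sR=40/569; mL=-20/569, mR=-33180/296449; mL+mR=-43600/296449 → advance -1; mR−mL=-40/521 → turn -1·90°
n=2: pose=(7,-3,S); sL=4/53, sR=20/229; mL=-10/229, mR=-1446/12137; mL+mR=-1976/12137 → advance -1; mR−mL=-4/53 → turn -1·90°
n=3: pose=(7,-2,W); sL=40/433, sR=40/389; mL=-20/389, mR=-24220/168437; mL+mR=-32880/168437 → advance -1; mR−mL=-40/433 → turn -1·90°
n=4: pose=(8,-2,N); sL=5/53, sR=2/25; mL=-1/25, mR=-178/1325; mL+mR=-231/1325 → advance -1; mR−mL=-5/53 → turn -1·90°
n=5: pose=(8,-3,E); sL=40/521, sR=40/569; mL=-20/569, mR=-33180/296449; mL+mR=-43600/296449 → advance -1; mR−mL=-40/521 → turn -1·90°
n=6: pose=(7,-3,S); sL=4/53, sR=20/229; mL=-10/229, mR=-1446/12137; mL+mR=-1976/12137 → advance -1; mR−mL=-4/53 → turn -1·90°

0 5/53 2/25 -1/25 -178/1325 8 -2 N
1 40/521 40/569 -20/569 -33180/296449 8 -3 E
2 4/53 20/229 -10/229 -1446/12137 7 -3 S
3 40/433 40/389 -20/389 -24220/168437 7 -2 W
4 5/53 2/25 -1/25 -178/1325 8 -2 N
5 40/521 40/569 -20/569 -33180/296449 8 -3 E
6 4/53 20/229 -10/229 -1446/12137 7 -3 S
final 7 -2 W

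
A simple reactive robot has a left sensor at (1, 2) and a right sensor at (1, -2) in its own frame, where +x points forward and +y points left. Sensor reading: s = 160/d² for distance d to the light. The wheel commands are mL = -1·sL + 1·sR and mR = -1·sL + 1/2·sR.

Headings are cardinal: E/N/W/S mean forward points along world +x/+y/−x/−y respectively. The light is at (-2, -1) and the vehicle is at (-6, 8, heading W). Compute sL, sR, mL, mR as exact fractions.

80/37 80/73 -2880/2701 -4360/2701

left sensor world pos  = (-7, 6); dL² = 74
right sensor world pos = (-7, 10); dR² = 146
sL = 160/74 = 80/37
sR = 160/146 = 80/73
mL = -1·sL + 1·sR = -2880/2701
mR = -1·sL + 1/2·sR = -4360/2701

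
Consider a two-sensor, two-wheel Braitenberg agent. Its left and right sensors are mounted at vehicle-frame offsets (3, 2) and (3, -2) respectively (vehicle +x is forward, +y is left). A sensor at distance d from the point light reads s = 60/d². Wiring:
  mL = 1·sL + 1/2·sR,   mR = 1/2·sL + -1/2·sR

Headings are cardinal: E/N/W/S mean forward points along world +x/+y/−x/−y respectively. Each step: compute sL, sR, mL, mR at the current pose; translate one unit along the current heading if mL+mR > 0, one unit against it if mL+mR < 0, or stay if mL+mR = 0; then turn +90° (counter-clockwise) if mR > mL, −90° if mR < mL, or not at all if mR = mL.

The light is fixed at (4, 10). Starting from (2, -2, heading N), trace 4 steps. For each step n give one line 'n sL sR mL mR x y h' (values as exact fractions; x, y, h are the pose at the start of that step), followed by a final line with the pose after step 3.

n=0: pose=(2,-2,N); sL=60/97, sR=20/27; mL=2590/2619, mR=-160/2619; mL+mR=90/97 → advance +1; mR−mL=-2750/2619 → turn -1·90°
n=1: pose=(2,-1,E); sL=30/41, sR=6/17; mL=633/697, mR=132/697; mL+mR=45/41 → advance +1; mR−mL=-501/697 → turn -1·90°
n=2: pose=(3,-1,S); sL=60/197, sR=12/41; mL=3642/8077, mR=48/8077; mL+mR=90/197 → advance +1; mR−mL=-3594/8077 → turn -1·90°
n=3: pose=(3,-2,W); sL=15/53, sR=15/29; mL=1665/3074, mR=-180/1537; mL+mR=45/106 → advance +1; mR−mL=-2025/3074 → turn -1·90°

0 60/97 20/27 2590/2619 -160/2619 2 -2 N
1 30/41 6/17 633/697 132/697 2 -1 E
2 60/197 12/41 3642/8077 48/8077 3 -1 S
3 15/53 15/29 1665/3074 -180/1537 3 -2 W
final 2 -2 N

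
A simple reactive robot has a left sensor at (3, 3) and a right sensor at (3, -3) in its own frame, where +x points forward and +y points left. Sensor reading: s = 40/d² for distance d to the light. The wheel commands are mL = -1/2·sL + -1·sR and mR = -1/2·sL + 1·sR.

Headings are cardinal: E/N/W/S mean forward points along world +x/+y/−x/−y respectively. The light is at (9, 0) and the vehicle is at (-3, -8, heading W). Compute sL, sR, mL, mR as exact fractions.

left sensor world pos  = (-6, -11); dL² = 346
right sensor world pos = (-6, -5); dR² = 250
sL = 40/346 = 20/173
sR = 40/250 = 4/25
mL = -1/2·sL + -1·sR = -942/4325
mR = -1/2·sL + 1·sR = 442/4325

20/173 4/25 -942/4325 442/4325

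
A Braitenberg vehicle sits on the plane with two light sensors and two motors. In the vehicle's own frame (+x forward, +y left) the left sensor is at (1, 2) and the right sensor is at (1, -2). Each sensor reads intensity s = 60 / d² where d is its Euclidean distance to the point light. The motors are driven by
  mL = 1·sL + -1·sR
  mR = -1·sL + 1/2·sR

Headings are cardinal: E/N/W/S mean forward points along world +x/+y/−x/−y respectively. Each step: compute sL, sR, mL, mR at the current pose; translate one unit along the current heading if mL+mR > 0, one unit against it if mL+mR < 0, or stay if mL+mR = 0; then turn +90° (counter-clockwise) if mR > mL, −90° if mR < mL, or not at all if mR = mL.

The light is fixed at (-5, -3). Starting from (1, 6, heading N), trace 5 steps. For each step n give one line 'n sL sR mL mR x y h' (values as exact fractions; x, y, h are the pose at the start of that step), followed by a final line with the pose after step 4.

n=0: pose=(1,6,N); sL=15/29, sR=15/41; mL=180/1189, mR=-795/2378; mL+mR=-15/82 → advance -1; mR−mL=-1155/2378 → turn -1·90°
n=1: pose=(1,5,E); sL=60/149, sR=12/17; mL=-768/2533, mR=-126/2533; mL+mR=-6/17 → advance -1; mR−mL=642/2533 → turn +1·90°
n=2: pose=(0,5,N); sL=2/3, sR=6/13; mL=8/39, mR=-17/39; mL+mR=-3/13 → advance -1; mR−mL=-25/39 → turn -1·90°
n=3: pose=(0,4,E); sL=20/39, sR=60/61; mL=-1120/2379, mR=-50/2379; mL+mR=-30/61 → advance -1; mR−mL=1070/2379 → turn +1·90°
n=4: pose=(-1,4,N); sL=15/17, sR=3/5; mL=24/85, mR=-99/170; mL+mR=-3/10 → advance -1; mR−mL=-147/170 → turn -1·90°

0 15/29 15/41 180/1189 -795/2378 1 6 N
1 60/149 12/17 -768/2533 -126/2533 1 5 E
2 2/3 6/13 8/39 -17/39 0 5 N
3 20/39 60/61 -1120/2379 -50/2379 0 4 E
4 15/17 3/5 24/85 -99/170 -1 4 N
final -1 3 E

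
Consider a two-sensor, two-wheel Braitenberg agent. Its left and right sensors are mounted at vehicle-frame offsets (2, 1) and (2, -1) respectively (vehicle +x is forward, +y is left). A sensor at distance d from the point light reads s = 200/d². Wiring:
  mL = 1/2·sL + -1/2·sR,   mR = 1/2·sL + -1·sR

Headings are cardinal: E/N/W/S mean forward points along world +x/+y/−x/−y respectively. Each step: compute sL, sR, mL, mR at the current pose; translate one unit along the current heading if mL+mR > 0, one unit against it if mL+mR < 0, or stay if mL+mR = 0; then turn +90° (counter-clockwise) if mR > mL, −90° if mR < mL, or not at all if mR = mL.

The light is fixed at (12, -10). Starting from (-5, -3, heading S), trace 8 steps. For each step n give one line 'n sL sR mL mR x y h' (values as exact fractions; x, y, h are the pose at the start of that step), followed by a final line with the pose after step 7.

n=0: pose=(-5,-3,S); sL=200/281, sR=200/349; mL=6800/98069, mR=-21300/98069; mL+mR=-14500/98069 → advance -1; mR−mL=-100/349 → turn -1·90°
n=1: pose=(-5,-2,W); sL=20/41, sR=100/221; mL=160/9061, mR=-1890/9061; mL+mR=-1730/9061 → advance -1; mR−mL=-50/221 → turn -1·90°
n=2: pose=(-4,-2,N); sL=200/389, sR=8/13; mL=-256/5057, mR=-1812/5057; mL+mR=-2068/5057 → advance -1; mR−mL=-4/13 → turn -1·90°
n=3: pose=(-4,-3,E); sL=10/13, sR=25/29; mL=-35/754, mR=-180/377; mL+mR=-395/754 → advance -1; mR−mL=-25/58 → turn -1·90°
n=4: pose=(-5,-3,S); sL=200/281, sR=200/349; mL=6800/98069, mR=-21300/98069; mL+mR=-14500/98069 → advance -1; mR−mL=-100/349 → turn -1·90°
n=5: pose=(-5,-2,W); sL=20/41, sR=100/221; mL=160/9061, mR=-1890/9061; mL+mR=-1730/9061 → advance -1; mR−mL=-50/221 → turn -1·90°
n=6: pose=(-4,-2,N); sL=200/389, sR=8/13; mL=-256/5057, mR=-1812/5057; mL+mR=-2068/5057 → advance -1; mR−mL=-4/13 → turn -1·90°
n=7: pose=(-4,-3,E); sL=10/13, sR=25/29; mL=-35/754, mR=-180/377; mL+mR=-395/754 → advance -1; mR−mL=-25/58 → turn -1·90°

0 200/281 200/349 6800/98069 -21300/98069 -5 -3 S
1 20/41 100/221 160/9061 -1890/9061 -5 -2 W
2 200/389 8/13 -256/5057 -1812/5057 -4 -2 N
3 10/13 25/29 -35/754 -180/377 -4 -3 E
4 200/281 200/349 6800/98069 -21300/98069 -5 -3 S
5 20/41 100/221 160/9061 -1890/9061 -5 -2 W
6 200/389 8/13 -256/5057 -1812/5057 -4 -2 N
7 10/13 25/29 -35/754 -180/377 -4 -3 E
final -5 -3 S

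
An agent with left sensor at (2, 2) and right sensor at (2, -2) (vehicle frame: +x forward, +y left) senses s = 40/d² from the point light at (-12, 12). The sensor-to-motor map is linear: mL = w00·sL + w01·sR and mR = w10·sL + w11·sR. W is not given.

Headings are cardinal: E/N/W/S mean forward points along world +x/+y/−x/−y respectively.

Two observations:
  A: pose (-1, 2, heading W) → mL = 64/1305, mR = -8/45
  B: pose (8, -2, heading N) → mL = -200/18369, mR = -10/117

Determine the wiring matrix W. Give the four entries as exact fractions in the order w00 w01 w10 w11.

obs A: pose=(-1,2,W) → sL=8/45, sR=8/29, mL=64/1305, mR=-8/45
obs B: pose=(8,-2,N) → sL=10/117, sR=10/157, mL=-200/18369, mR=-10/117
sensor matrix S = [[8/45, 8/29], [10/117, 10/157]]; det S = -2176/177567
solve [mL_A; mL_B] = S·[w00; w01] and [mR_A; mR_B] = S·[w10; w11]:
  w00 = -1/2, w01 = 1/2, w10 = -1, w11 = 0

-1/2 1/2 -1 0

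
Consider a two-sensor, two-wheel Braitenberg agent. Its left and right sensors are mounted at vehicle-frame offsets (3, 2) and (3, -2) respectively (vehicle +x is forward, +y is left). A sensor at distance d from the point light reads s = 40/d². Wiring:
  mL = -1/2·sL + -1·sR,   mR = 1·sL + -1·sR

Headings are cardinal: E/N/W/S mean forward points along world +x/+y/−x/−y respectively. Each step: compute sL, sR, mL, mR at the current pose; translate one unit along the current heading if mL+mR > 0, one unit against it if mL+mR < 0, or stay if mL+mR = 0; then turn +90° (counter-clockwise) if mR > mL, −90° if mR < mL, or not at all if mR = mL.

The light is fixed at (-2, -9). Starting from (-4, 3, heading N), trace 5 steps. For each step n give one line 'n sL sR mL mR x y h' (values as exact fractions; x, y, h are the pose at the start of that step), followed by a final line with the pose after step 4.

n=0: pose=(-4,3,N); sL=40/241, sR=8/45; mL=-2828/10845, mR=-128/10845; mL+mR=-2956/10845 → advance -1; mR−mL=60/241 → turn +1·90°
n=1: pose=(-4,2,W); sL=20/53, sR=20/97; mL=-2030/5141, mR=880/5141; mL+mR=-1150/5141 → advance -1; mR−mL=30/53 → turn +1·90°
n=2: pose=(-3,2,S); sL=8/13, sR=40/73; mL=-812/949, mR=64/949; mL+mR=-748/949 → advance -1; mR−mL=12/13 → turn +1·90°
n=3: pose=(-3,3,E); sL=1/5, sR=5/13; mL=-63/130, mR=-12/65; mL+mR=-87/130 → advance -1; mR−mL=3/10 → turn +1·90°
n=4: pose=(-4,3,N); sL=40/241, sR=8/45; mL=-2828/10845, mR=-128/10845; mL+mR=-2956/10845 → advance -1; mR−mL=60/241 → turn +1·90°

0 40/241 8/45 -2828/10845 -128/10845 -4 3 N
1 20/53 20/97 -2030/5141 880/5141 -4 2 W
2 8/13 40/73 -812/949 64/949 -3 2 S
3 1/5 5/13 -63/130 -12/65 -3 3 E
4 40/241 8/45 -2828/10845 -128/10845 -4 3 N
final -4 2 W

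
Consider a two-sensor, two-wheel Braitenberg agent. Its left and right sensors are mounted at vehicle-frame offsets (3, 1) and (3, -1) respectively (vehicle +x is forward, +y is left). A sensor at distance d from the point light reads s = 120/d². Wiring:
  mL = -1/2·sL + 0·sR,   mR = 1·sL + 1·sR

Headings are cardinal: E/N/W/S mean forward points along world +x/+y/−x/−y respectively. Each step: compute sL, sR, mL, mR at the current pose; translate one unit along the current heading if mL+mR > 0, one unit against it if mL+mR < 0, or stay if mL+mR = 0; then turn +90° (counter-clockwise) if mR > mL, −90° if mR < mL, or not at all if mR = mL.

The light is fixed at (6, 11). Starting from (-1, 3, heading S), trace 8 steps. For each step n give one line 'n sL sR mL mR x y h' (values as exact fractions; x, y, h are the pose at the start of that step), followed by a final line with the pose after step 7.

n=0: pose=(-1,3,S); sL=120/157, sR=24/37; mL=-60/157, mR=8208/5809; mL+mR=5988/5809 → advance +1; mR−mL=10428/5809 → turn +1·90°
n=1: pose=(-1,2,E); sL=3/2, sR=30/29; mL=-3/4, mR=147/58; mL+mR=207/116 → advance +1; mR−mL=381/116 → turn +1·90°
n=2: pose=(0,2,N); sL=24/17, sR=120/61; mL=-12/17, mR=3504/1037; mL+mR=2772/1037 → advance +1; mR−mL=4236/1037 → turn +1·90°
n=3: pose=(0,3,W); sL=20/27, sR=12/13; mL=-10/27, mR=584/351; mL+mR=454/351 → advance +1; mR−mL=238/117 → turn +1·90°
n=4: pose=(-1,3,S); sL=120/157, sR=24/37; mL=-60/157, mR=8208/5809; mL+mR=5988/5809 → advance +1; mR−mL=10428/5809 → turn +1·90°
n=5: pose=(-1,2,E); sL=3/2, sR=30/29; mL=-3/4, mR=147/58; mL+mR=207/116 → advance +1; mR−mL=381/116 → turn +1·90°
n=6: pose=(0,2,N); sL=24/17, sR=120/61; mL=-12/17, mR=3504/1037; mL+mR=2772/1037 → advance +1; mR−mL=4236/1037 → turn +1·90°
n=7: pose=(0,3,W); sL=20/27, sR=12/13; mL=-10/27, mR=584/351; mL+mR=454/351 → advance +1; mR−mL=238/117 → turn +1·90°

0 120/157 24/37 -60/157 8208/5809 -1 3 S
1 3/2 30/29 -3/4 147/58 -1 2 E
2 24/17 120/61 -12/17 3504/1037 0 2 N
3 20/27 12/13 -10/27 584/351 0 3 W
4 120/157 24/37 -60/157 8208/5809 -1 3 S
5 3/2 30/29 -3/4 147/58 -1 2 E
6 24/17 120/61 -12/17 3504/1037 0 2 N
7 20/27 12/13 -10/27 584/351 0 3 W
final -1 3 S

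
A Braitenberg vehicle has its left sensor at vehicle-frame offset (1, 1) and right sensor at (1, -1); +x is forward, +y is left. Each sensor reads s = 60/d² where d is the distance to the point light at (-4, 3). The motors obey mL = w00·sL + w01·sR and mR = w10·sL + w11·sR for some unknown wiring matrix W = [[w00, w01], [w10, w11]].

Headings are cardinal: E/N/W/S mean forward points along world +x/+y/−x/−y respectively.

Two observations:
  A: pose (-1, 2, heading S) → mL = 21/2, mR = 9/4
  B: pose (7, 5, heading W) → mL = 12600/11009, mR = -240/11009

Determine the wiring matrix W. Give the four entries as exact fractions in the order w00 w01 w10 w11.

1 1 -1/2 1/2

obs A: pose=(-1,2,S) → sL=3, sR=15/2, mL=21/2, mR=9/4
obs B: pose=(7,5,W) → sL=60/101, sR=60/109, mL=12600/11009, mR=-240/11009
sensor matrix S = [[3, 15/2], [60/101, 60/109]]; det S = -30870/11009
solve [mL_A; mL_B] = S·[w00; w01] and [mR_A; mR_B] = S·[w10; w11]:
  w00 = 1, w01 = 1, w10 = -1/2, w11 = 1/2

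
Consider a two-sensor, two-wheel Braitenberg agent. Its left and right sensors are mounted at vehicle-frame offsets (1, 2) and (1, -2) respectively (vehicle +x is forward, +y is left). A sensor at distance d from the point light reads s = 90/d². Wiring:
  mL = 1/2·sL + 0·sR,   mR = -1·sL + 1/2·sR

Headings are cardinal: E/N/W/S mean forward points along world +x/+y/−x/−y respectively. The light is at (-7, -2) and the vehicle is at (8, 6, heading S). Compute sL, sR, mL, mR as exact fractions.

left sensor world pos  = (10, 5); dL² = 338
right sensor world pos = (6, 5); dR² = 218
sL = 90/338 = 45/169
sR = 90/218 = 45/109
mL = 1/2·sL + 0·sR = 45/338
mR = -1·sL + 1/2·sR = -2205/36842

45/169 45/109 45/338 -2205/36842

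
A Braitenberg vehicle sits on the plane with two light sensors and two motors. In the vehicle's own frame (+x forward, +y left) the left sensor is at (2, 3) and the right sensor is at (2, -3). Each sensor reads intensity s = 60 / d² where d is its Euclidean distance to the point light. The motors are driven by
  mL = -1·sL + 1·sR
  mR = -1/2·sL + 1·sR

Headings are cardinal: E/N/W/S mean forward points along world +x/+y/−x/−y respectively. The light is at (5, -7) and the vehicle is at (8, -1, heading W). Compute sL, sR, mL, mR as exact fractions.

left sensor world pos  = (6, -4); dL² = 10
right sensor world pos = (6, 2); dR² = 82
sL = 60/10 = 6
sR = 60/82 = 30/41
mL = -1·sL + 1·sR = -216/41
mR = -1/2·sL + 1·sR = -93/41

6 30/41 -216/41 -93/41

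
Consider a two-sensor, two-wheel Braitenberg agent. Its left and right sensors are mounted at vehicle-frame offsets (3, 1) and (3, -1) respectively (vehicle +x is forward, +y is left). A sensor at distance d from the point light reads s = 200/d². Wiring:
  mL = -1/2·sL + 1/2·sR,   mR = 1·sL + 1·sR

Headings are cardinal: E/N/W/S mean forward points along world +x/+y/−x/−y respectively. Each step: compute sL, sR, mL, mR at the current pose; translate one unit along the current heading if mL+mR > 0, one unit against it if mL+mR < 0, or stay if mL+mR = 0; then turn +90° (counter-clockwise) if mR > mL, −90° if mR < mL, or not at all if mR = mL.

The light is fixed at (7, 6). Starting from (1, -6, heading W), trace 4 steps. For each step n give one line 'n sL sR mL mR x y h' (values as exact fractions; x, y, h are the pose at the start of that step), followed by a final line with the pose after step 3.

n=0: pose=(1,-6,W); sL=4/5, sR=100/101; mL=48/505, mR=904/505; mL+mR=952/505 → advance +1; mR−mL=856/505 → turn +1·90°
n=1: pose=(0,-6,S); sL=200/261, sR=200/289; mL=-2800/75429, mR=110000/75429; mL+mR=107200/75429 → advance +1; mR−mL=37600/25143 → turn +1·90°
n=2: pose=(0,-7,E); sL=5/4, sR=50/53; mL=-65/424, mR=465/212; mL+mR=865/424 → advance +1; mR−mL=995/424 → turn +1·90°
n=3: pose=(1,-7,N); sL=200/149, sR=8/5; mL=96/745, mR=2192/745; mL+mR=2288/745 → advance +1; mR−mL=2096/745 → turn +1·90°

0 4/5 100/101 48/505 904/505 1 -6 W
1 200/261 200/289 -2800/75429 110000/75429 0 -6 S
2 5/4 50/53 -65/424 465/212 0 -7 E
3 200/149 8/5 96/745 2192/745 1 -7 N
final 1 -6 W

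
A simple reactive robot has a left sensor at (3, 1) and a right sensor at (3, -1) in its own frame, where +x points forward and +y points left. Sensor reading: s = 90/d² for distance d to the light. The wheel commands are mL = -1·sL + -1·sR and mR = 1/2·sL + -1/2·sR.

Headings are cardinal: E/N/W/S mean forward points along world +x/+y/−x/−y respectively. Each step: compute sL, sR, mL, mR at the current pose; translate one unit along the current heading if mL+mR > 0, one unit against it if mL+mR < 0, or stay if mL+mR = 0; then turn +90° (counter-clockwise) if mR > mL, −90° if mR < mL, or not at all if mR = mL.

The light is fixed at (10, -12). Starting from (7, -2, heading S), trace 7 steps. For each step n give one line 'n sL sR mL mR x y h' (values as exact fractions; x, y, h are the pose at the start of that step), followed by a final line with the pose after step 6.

n=0: pose=(7,-2,S); sL=90/53, sR=18/13; mL=-2124/689, mR=108/689; mL+mR=-2016/689 → advance -1; mR−mL=2232/689 → turn +1·90°
n=1: pose=(7,-1,E); sL=5/8, sR=9/10; mL=-61/40, mR=-11/80; mL+mR=-133/80 → advance -1; mR−mL=111/80 → turn +1·90°
n=2: pose=(6,-1,N); sL=90/221, sR=18/41; mL=-7668/9061, mR=-144/9061; mL+mR=-7812/9061 → advance -1; mR−mL=7524/9061 → turn +1·90°
n=3: pose=(6,-2,W); sL=9/13, sR=9/17; mL=-270/221, mR=18/221; mL+mR=-252/221 → advance -1; mR−mL=288/221 → turn +1·90°
n=4: pose=(7,-2,S); sL=90/53, sR=18/13; mL=-2124/689, mR=108/689; mL+mR=-2016/689 → advance -1; mR−mL=2232/689 → turn +1·90°
n=5: pose=(7,-1,E); sL=5/8, sR=9/10; mL=-61/40, mR=-11/80; mL+mR=-133/80 → advance -1; mR−mL=111/80 → turn +1·90°
n=6: pose=(6,-1,N); sL=90/221, sR=18/41; mL=-7668/9061, mR=-144/9061; mL+mR=-7812/9061 → advance -1; mR−mL=7524/9061 → turn +1·90°

0 90/53 18/13 -2124/689 108/689 7 -2 S
1 5/8 9/10 -61/40 -11/80 7 -1 E
2 90/221 18/41 -7668/9061 -144/9061 6 -1 N
3 9/13 9/17 -270/221 18/221 6 -2 W
4 90/53 18/13 -2124/689 108/689 7 -2 S
5 5/8 9/10 -61/40 -11/80 7 -1 E
6 90/221 18/41 -7668/9061 -144/9061 6 -1 N
final 6 -2 W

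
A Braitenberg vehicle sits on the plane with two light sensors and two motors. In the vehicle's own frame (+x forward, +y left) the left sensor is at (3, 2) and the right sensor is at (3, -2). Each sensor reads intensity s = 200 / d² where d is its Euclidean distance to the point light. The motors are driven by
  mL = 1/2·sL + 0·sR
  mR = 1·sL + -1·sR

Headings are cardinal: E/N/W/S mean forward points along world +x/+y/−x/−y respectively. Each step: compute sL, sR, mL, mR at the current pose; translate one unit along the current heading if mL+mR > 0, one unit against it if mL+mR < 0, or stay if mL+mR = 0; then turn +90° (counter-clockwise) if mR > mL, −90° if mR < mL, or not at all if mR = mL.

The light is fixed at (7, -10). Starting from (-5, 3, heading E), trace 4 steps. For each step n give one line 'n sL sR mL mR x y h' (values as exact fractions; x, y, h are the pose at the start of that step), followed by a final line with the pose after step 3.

n=0: pose=(-5,3,E); sL=100/153, sR=100/101; mL=50/153, mR=-5200/15453; mL+mR=-50/5151 → advance -1; mR−mL=-10250/15453 → turn -1·90°
n=1: pose=(-6,3,S); sL=200/221, sR=8/13; mL=100/221, mR=64/221; mL+mR=164/221 → advance +1; mR−mL=-36/221 → turn -1·90°
n=2: pose=(-6,2,W); sL=50/89, sR=50/113; mL=25/89, mR=1200/10057; mL+mR=4025/10057 → advance +1; mR−mL=-1625/10057 → turn -1·90°
n=3: pose=(-7,2,N); sL=200/481, sR=200/369; mL=100/481, mR=-22400/177489; mL+mR=14500/177489 → advance +1; mR−mL=-59300/177489 → turn -1·90°

0 100/153 100/101 50/153 -5200/15453 -5 3 E
1 200/221 8/13 100/221 64/221 -6 3 S
2 50/89 50/113 25/89 1200/10057 -6 2 W
3 200/481 200/369 100/481 -22400/177489 -7 2 N
final -7 3 E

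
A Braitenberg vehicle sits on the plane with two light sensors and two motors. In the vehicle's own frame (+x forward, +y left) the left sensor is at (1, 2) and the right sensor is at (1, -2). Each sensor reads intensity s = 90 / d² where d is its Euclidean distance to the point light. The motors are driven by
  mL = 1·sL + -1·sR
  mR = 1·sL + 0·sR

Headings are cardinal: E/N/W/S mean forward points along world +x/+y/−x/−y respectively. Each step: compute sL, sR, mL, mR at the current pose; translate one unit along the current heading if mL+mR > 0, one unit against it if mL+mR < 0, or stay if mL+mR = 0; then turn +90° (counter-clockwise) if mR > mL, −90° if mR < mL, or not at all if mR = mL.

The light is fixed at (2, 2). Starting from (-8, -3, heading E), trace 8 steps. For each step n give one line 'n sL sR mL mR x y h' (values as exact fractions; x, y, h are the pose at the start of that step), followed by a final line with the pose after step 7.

0 1 9/13 4/13 1 -8 -3 E
1 90/137 18/13 -1296/1781 90/137 -7 -3 N
2 45/82 45/58 -270/1189 45/82 -7 -4 W
3 90/113 90/193 7200/21809 90/113 -8 -4 S
4 45/53 5/9 140/477 45/53 -8 -5 E
5 90/157 18/17 -1296/2669 90/157 -7 -5 N
6 45/82 45/58 -270/1189 45/82 -7 -4 W
7 90/113 90/193 7200/21809 90/113 -8 -4 S
final -8 -5 E

n=0: pose=(-8,-3,E); sL=1, sR=9/13; mL=4/13, mR=1; mL+mR=17/13 → advance +1; mR−mL=9/13 → turn +1·90°
n=1: pose=(-7,-3,N); sL=90/137, sR=18/13; mL=-1296/1781, mR=90/137; mL+mR=-126/1781 → advance -1; mR−mL=18/13 → turn +1·90°
n=2: pose=(-7,-4,W); sL=45/82, sR=45/58; mL=-270/1189, mR=45/82; mL+mR=765/2378 → advance +1; mR−mL=45/58 → turn +1·90°
n=3: pose=(-8,-4,S); sL=90/113, sR=90/193; mL=7200/21809, mR=90/113; mL+mR=24570/21809 → advance +1; mR−mL=90/193 → turn +1·90°
n=4: pose=(-8,-5,E); sL=45/53, sR=5/9; mL=140/477, mR=45/53; mL+mR=545/477 → advance +1; mR−mL=5/9 → turn +1·90°
n=5: pose=(-7,-5,N); sL=90/157, sR=18/17; mL=-1296/2669, mR=90/157; mL+mR=234/2669 → advance +1; mR−mL=18/17 → turn +1·90°
n=6: pose=(-7,-4,W); sL=45/82, sR=45/58; mL=-270/1189, mR=45/82; mL+mR=765/2378 → advance +1; mR−mL=45/58 → turn +1·90°
n=7: pose=(-8,-4,S); sL=90/113, sR=90/193; mL=7200/21809, mR=90/113; mL+mR=24570/21809 → advance +1; mR−mL=90/193 → turn +1·90°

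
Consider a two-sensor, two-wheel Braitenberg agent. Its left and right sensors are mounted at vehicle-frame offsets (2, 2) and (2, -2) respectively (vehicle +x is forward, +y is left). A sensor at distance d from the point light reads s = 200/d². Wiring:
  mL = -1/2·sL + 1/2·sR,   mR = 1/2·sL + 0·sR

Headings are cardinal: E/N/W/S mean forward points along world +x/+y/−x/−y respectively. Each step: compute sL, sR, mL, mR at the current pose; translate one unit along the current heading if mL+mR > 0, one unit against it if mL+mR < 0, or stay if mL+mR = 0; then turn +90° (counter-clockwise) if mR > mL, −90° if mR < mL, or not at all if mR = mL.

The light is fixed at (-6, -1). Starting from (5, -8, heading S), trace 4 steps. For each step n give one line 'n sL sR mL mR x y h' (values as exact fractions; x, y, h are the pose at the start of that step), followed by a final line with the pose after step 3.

0 4/5 100/81 88/405 2/5 5 -8 S
1 40/41 200/269 -1280/11029 20/41 5 -9 E
2 25/17 25/29 -150/493 25/34 6 -9 N
3 200/181 8/5 224/905 100/181 6 -8 W
final 5 -8 S

n=0: pose=(5,-8,S); sL=4/5, sR=100/81; mL=88/405, mR=2/5; mL+mR=50/81 → advance +1; mR−mL=74/405 → turn +1·90°
n=1: pose=(5,-9,E); sL=40/41, sR=200/269; mL=-1280/11029, mR=20/41; mL+mR=100/269 → advance +1; mR−mL=6660/11029 → turn +1·90°
n=2: pose=(6,-9,N); sL=25/17, sR=25/29; mL=-150/493, mR=25/34; mL+mR=25/58 → advance +1; mR−mL=1025/986 → turn +1·90°
n=3: pose=(6,-8,W); sL=200/181, sR=8/5; mL=224/905, mR=100/181; mL+mR=4/5 → advance +1; mR−mL=276/905 → turn +1·90°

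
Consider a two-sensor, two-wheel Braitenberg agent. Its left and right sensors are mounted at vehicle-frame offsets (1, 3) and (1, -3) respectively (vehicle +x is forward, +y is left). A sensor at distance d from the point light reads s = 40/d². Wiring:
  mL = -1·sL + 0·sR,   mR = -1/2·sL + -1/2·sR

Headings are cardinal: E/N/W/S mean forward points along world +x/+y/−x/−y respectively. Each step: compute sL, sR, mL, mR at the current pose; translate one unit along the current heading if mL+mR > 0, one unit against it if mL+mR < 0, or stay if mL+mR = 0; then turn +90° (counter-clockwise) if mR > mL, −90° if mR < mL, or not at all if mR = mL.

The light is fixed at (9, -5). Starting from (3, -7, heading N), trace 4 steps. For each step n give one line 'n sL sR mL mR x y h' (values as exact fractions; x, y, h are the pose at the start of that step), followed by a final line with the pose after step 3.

0 20/41 4 -20/41 -92/41 3 -7 N
1 8/5 40/61 -8/5 -344/305 3 -8 E
2 5/13 2 -5/13 -31/26 2 -8 N
3 40/37 8/17 -40/37 -488/629 2 -9 E
final 1 -9 N

n=0: pose=(3,-7,N); sL=20/41, sR=4; mL=-20/41, mR=-92/41; mL+mR=-112/41 → advance -1; mR−mL=-72/41 → turn -1·90°
n=1: pose=(3,-8,E); sL=8/5, sR=40/61; mL=-8/5, mR=-344/305; mL+mR=-832/305 → advance -1; mR−mL=144/305 → turn +1·90°
n=2: pose=(2,-8,N); sL=5/13, sR=2; mL=-5/13, mR=-31/26; mL+mR=-41/26 → advance -1; mR−mL=-21/26 → turn -1·90°
n=3: pose=(2,-9,E); sL=40/37, sR=8/17; mL=-40/37, mR=-488/629; mL+mR=-1168/629 → advance -1; mR−mL=192/629 → turn +1·90°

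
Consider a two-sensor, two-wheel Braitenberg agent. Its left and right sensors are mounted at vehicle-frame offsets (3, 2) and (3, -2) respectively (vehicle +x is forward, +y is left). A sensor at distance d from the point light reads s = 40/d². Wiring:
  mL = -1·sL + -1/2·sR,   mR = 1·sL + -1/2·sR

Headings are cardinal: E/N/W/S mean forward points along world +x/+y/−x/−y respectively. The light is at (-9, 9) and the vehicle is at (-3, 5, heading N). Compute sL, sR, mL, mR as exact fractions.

40/17 8/13 -588/221 452/221

left sensor world pos  = (-5, 8); dL² = 17
right sensor world pos = (-1, 8); dR² = 65
sL = 40/17 = 40/17
sR = 40/65 = 8/13
mL = -1·sL + -1/2·sR = -588/221
mR = 1·sL + -1/2·sR = 452/221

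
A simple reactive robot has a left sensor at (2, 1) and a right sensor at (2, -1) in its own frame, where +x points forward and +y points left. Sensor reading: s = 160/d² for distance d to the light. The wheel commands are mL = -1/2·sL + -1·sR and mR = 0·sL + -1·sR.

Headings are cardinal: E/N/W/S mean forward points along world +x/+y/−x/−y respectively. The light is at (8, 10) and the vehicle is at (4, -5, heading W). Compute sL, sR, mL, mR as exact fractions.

40/73 20/29 -2040/2117 -20/29

left sensor world pos  = (2, -6); dL² = 292
right sensor world pos = (2, -4); dR² = 232
sL = 160/292 = 40/73
sR = 160/232 = 20/29
mL = -1/2·sL + -1·sR = -2040/2117
mR = 0·sL + -1·sR = -20/29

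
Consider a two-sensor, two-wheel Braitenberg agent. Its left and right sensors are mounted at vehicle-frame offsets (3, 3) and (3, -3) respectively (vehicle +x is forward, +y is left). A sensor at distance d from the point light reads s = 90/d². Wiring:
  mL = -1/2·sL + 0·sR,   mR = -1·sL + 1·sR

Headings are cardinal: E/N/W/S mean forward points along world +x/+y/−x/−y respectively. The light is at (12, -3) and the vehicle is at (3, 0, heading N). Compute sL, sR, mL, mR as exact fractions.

left sensor world pos  = (0, 3); dL² = 180
right sensor world pos = (6, 3); dR² = 72
sL = 90/180 = 1/2
sR = 90/72 = 5/4
mL = -1/2·sL + 0·sR = -1/4
mR = -1·sL + 1·sR = 3/4

1/2 5/4 -1/4 3/4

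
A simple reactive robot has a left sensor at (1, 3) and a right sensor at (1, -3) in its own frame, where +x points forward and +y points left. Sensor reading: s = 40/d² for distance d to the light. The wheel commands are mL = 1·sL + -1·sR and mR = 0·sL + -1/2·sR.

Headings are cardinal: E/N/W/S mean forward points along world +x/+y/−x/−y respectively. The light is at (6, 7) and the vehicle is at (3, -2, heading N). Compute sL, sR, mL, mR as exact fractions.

2/5 5/8 -9/40 -5/16

left sensor world pos  = (0, -1); dL² = 100
right sensor world pos = (6, -1); dR² = 64
sL = 40/100 = 2/5
sR = 40/64 = 5/8
mL = 1·sL + -1·sR = -9/40
mR = 0·sL + -1/2·sR = -5/16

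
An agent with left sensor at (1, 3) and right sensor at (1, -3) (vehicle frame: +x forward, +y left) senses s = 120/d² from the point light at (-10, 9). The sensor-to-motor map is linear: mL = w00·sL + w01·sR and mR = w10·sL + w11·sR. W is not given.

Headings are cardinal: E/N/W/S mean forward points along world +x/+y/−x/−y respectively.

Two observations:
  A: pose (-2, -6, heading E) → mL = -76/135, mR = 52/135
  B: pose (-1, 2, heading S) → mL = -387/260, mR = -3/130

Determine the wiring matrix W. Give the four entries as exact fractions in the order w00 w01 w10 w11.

-1/2 -1 1 -1/2

obs A: pose=(-2,-6,E) → sL=8/15, sR=8/27, mL=-76/135, mR=52/135
obs B: pose=(-1,2,S) → sL=15/26, sR=6/5, mL=-387/260, mR=-3/130
sensor matrix S = [[8/15, 8/27], [15/26, 6/5]]; det S = 1372/2925
solve [mL_A; mL_B] = S·[w00; w01] and [mR_A; mR_B] = S·[w10; w11]:
  w00 = -1/2, w01 = -1, w10 = 1, w11 = -1/2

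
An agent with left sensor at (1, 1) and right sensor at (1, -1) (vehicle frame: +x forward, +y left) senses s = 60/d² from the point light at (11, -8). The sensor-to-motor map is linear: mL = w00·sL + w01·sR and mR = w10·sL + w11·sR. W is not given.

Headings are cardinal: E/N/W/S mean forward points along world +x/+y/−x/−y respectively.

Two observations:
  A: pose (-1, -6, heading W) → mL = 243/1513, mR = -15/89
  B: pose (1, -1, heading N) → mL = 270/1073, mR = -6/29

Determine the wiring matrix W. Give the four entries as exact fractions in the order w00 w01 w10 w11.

obs A: pose=(-1,-6,W) → sL=6/17, sR=30/89, mL=243/1513, mR=-15/89
obs B: pose=(1,-1,N) → sL=12/37, sR=12/29, mL=270/1073, mR=-6/29
sensor matrix S = [[6/17, 30/89], [12/37, 12/29]]; det S = 59616/1623449
solve [mL_A; mL_B] = S·[w00; w01] and [mR_A; mR_B] = S·[w10; w11]:
  w00 = -1/2, w01 = 1, w10 = 0, w11 = -1/2

-1/2 1 0 -1/2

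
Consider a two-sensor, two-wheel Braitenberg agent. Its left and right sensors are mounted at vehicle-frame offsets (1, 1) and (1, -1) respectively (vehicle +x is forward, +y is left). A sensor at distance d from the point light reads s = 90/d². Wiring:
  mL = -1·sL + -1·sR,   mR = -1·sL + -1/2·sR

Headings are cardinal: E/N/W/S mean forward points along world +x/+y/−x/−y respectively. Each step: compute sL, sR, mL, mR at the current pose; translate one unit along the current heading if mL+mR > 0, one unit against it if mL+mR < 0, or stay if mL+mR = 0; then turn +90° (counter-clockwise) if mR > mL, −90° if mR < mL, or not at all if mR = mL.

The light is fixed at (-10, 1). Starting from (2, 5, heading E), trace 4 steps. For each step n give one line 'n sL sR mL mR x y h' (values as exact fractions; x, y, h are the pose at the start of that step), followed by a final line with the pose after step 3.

0 45/97 45/89 -8370/8633 -12375/17266 2 5 E
1 18/25 90/169 -5292/4225 -4167/4225 1 5 N
2 45/52 45/58 -2475/1508 -945/754 1 4 W
3 90/173 18/25 -5364/4325 -3807/4325 2 4 S
final 2 5 E

n=0: pose=(2,5,E); sL=45/97, sR=45/89; mL=-8370/8633, mR=-12375/17266; mL+mR=-29115/17266 → advance -1; mR−mL=45/178 → turn +1·90°
n=1: pose=(1,5,N); sL=18/25, sR=90/169; mL=-5292/4225, mR=-4167/4225; mL+mR=-9459/4225 → advance -1; mR−mL=45/169 → turn +1·90°
n=2: pose=(1,4,W); sL=45/52, sR=45/58; mL=-2475/1508, mR=-945/754; mL+mR=-4365/1508 → advance -1; mR−mL=45/116 → turn +1·90°
n=3: pose=(2,4,S); sL=90/173, sR=18/25; mL=-5364/4325, mR=-3807/4325; mL+mR=-9171/4325 → advance -1; mR−mL=9/25 → turn +1·90°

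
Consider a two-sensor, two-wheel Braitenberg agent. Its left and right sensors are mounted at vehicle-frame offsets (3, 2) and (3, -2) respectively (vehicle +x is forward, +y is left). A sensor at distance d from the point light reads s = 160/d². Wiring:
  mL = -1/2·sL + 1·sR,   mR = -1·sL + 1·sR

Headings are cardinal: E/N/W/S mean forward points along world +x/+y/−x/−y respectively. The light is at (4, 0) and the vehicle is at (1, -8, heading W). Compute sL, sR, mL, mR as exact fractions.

left sensor world pos  = (-2, -10); dL² = 136
right sensor world pos = (-2, -6); dR² = 72
sL = 160/136 = 20/17
sR = 160/72 = 20/9
mL = -1/2·sL + 1·sR = 250/153
mR = -1·sL + 1·sR = 160/153

20/17 20/9 250/153 160/153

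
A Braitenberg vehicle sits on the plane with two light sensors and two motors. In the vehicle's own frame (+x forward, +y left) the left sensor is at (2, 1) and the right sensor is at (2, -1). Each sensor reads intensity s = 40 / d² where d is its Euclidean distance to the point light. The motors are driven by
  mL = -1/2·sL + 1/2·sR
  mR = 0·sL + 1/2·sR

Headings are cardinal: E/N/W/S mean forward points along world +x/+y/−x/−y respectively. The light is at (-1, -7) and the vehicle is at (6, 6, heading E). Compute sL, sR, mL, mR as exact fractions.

left sensor world pos  = (8, 7); dL² = 277
right sensor world pos = (8, 5); dR² = 225
sL = 40/277 = 40/277
sR = 40/225 = 8/45
mL = -1/2·sL + 1/2·sR = 208/12465
mR = 0·sL + 1/2·sR = 4/45

40/277 8/45 208/12465 4/45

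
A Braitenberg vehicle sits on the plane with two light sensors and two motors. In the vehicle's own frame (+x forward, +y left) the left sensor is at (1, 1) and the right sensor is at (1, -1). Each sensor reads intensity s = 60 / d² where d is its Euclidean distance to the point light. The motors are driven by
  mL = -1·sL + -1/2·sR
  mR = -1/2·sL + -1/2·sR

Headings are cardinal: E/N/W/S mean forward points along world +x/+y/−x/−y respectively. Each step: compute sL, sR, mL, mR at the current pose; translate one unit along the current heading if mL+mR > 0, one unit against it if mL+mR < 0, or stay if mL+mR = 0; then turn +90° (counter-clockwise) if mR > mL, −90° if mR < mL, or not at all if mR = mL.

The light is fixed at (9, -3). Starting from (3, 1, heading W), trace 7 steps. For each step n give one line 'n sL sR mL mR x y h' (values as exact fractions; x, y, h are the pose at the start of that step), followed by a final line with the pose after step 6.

n=0: pose=(3,1,W); sL=30/29, sR=30/37; mL=-1545/1073, mR=-990/1073; mL+mR=-2535/1073 → advance -1; mR−mL=15/29 → turn +1·90°
n=1: pose=(4,1,S); sL=12/5, sR=4/3; mL=-46/15, mR=-28/15; mL+mR=-74/15 → advance -1; mR−mL=6/5 → turn +1·90°
n=2: pose=(4,2,E); sL=15/13, sR=15/8; mL=-435/208, mR=-315/208; mL+mR=-375/104 → advance -1; mR−mL=15/26 → turn +1·90°
n=3: pose=(3,2,N); sL=12/17, sR=60/61; mL=-1242/1037, mR=-876/1037; mL+mR=-2118/1037 → advance -1; mR−mL=6/17 → turn +1·90°
n=4: pose=(3,1,W); sL=30/29, sR=30/37; mL=-1545/1073, mR=-990/1073; mL+mR=-2535/1073 → advance -1; mR−mL=15/29 → turn +1·90°
n=5: pose=(4,1,S); sL=12/5, sR=4/3; mL=-46/15, mR=-28/15; mL+mR=-74/15 → advance -1; mR−mL=6/5 → turn +1·90°
n=6: pose=(4,2,E); sL=15/13, sR=15/8; mL=-435/208, mR=-315/208; mL+mR=-375/104 → advance -1; mR−mL=15/26 → turn +1·90°

0 30/29 30/37 -1545/1073 -990/1073 3 1 W
1 12/5 4/3 -46/15 -28/15 4 1 S
2 15/13 15/8 -435/208 -315/208 4 2 E
3 12/17 60/61 -1242/1037 -876/1037 3 2 N
4 30/29 30/37 -1545/1073 -990/1073 3 1 W
5 12/5 4/3 -46/15 -28/15 4 1 S
6 15/13 15/8 -435/208 -315/208 4 2 E
final 3 2 N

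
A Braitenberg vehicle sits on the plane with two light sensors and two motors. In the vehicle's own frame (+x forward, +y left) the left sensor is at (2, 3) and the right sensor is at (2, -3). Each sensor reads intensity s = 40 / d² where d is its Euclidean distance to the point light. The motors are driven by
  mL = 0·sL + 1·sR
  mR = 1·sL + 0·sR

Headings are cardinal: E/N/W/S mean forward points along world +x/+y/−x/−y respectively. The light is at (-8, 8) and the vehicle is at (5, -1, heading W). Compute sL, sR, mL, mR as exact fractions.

left sensor world pos  = (3, -4); dL² = 265
right sensor world pos = (3, 2); dR² = 157
sL = 40/265 = 8/53
sR = 40/157 = 40/157
mL = 0·sL + 1·sR = 40/157
mR = 1·sL + 0·sR = 8/53

8/53 40/157 40/157 8/53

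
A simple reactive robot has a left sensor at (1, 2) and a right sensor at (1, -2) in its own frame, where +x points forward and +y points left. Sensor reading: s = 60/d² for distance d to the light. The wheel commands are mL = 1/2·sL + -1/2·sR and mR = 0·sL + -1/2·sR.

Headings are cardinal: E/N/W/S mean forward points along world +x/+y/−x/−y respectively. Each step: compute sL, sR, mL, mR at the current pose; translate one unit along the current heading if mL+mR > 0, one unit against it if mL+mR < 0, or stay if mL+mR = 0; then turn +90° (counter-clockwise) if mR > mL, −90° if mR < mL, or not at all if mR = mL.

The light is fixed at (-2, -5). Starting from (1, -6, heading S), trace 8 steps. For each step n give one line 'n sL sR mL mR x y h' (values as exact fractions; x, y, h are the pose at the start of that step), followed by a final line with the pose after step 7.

n=0: pose=(1,-6,S); sL=60/29, sR=12; mL=-144/29, mR=-6; mL+mR=-318/29 → advance -1; mR−mL=-30/29 → turn -1·90°
n=1: pose=(1,-5,W); sL=15/2, sR=15/2; mL=0, mR=-15/4; mL+mR=-15/4 → advance -1; mR−mL=-15/4 → turn -1·90°
n=2: pose=(2,-5,N); sL=12, sR=60/37; mL=192/37, mR=-30/37; mL+mR=162/37 → advance +1; mR−mL=-6 → turn -1·90°
n=3: pose=(2,-4,E); sL=30/17, sR=30/13; mL=-60/221, mR=-15/13; mL+mR=-315/221 → advance -1; mR−mL=-15/17 → turn -1·90°
n=4: pose=(1,-4,S); sL=12/5, sR=60; mL=-144/5, mR=-30; mL+mR=-294/5 → advance -1; mR−mL=-6/5 → turn -1·90°
n=5: pose=(1,-3,W); sL=15, sR=3; mL=6, mR=-3/2; mL+mR=9/2 → advance +1; mR−mL=-15/2 → turn -1·90°
n=6: pose=(0,-3,N); sL=20/3, sR=12/5; mL=32/15, mR=-6/5; mL+mR=14/15 → advance +1; mR−mL=-10/3 → turn -1·90°
n=7: pose=(0,-2,E); sL=30/17, sR=6; mL=-36/17, mR=-3; mL+mR=-87/17 → advance -1; mR−mL=-15/17 → turn -1·90°

0 60/29 12 -144/29 -6 1 -6 S
1 15/2 15/2 0 -15/4 1 -5 W
2 12 60/37 192/37 -30/37 2 -5 N
3 30/17 30/13 -60/221 -15/13 2 -4 E
4 12/5 60 -144/5 -30 1 -4 S
5 15 3 6 -3/2 1 -3 W
6 20/3 12/5 32/15 -6/5 0 -3 N
7 30/17 6 -36/17 -3 0 -2 E
final -1 -2 S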